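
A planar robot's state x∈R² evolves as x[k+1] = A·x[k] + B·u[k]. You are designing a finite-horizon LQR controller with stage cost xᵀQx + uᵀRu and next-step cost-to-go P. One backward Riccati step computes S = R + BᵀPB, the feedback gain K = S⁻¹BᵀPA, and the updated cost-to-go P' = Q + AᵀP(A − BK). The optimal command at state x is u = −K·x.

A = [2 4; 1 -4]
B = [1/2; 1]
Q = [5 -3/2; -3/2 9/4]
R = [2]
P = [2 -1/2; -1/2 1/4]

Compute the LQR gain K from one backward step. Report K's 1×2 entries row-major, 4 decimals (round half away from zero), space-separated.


BᵀP = [0.5000 0.0000]
S = R + BᵀPB = [2] + [0.2500] = [2.2500]
BᵀPA = [1.0000 2.0000]
K = S⁻¹·BᵀPA = [0.4444 0.8889]
A−BK = [1.7778 3.5556; 0.5556 -4.8889]
AᵀP(A−BK) = [5.8056 16.1111; 16.1111 50.2222]
P' = Q + AᵀP(A−BK) = [10.8056 14.6111; 14.6111 52.4722]
tr(P') = 63.2778

0.4444 0.8889


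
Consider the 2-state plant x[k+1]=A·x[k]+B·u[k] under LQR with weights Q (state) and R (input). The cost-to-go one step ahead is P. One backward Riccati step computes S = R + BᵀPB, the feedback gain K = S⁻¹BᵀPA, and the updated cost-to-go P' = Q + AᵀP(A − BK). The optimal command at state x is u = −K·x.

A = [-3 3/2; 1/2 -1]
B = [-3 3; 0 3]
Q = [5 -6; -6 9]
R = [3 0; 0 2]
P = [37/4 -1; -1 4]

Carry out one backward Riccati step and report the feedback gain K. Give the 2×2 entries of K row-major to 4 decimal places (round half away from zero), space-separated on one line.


BᵀP = [-27.7500 3.0000; 24.7500 9.0000]
S = R + BᵀPB = [3 0; 0 2] + [83.2500 -74.2500; -74.2500 101.2500] = [86.2500 -74.2500; -74.2500 103.2500]
BᵀPA = [84.7500 -44.6250; -69.7500 28.1250]
K = S⁻¹·BᵀPA = [1.0528 -0.7426; 0.0816 -0.2617]
A−BK = [-0.0862 0.0570; 0.2553 -0.2150]
AᵀP(A−BK) = [3.7121 -2.6865; -2.6865 2.0311]
P' = Q + AᵀP(A−BK) = [8.7121 -8.6865; -8.6865 11.0311]
tr(P') = 19.7432

1.0528 -0.7426 0.0816 -0.2617


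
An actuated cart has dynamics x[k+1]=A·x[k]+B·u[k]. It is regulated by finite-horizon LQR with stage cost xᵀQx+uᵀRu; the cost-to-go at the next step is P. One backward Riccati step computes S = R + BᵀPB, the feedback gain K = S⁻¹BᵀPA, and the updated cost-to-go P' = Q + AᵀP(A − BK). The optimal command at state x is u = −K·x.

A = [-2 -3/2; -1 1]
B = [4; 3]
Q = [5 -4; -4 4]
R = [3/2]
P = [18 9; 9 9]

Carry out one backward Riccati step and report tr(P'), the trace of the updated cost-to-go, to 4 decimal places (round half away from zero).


19.8875

BᵀP = [99.0000 63.0000]
S = R + BᵀPB = [3/2] + [585.0000] = [586.5000]
BᵀPA = [-261.0000 -85.5000]
K = S⁻¹·BᵀPA = [-0.4450 -0.1458]
A−BK = [-0.2199 -0.9169; 0.3350 1.4373]
AᵀP(A−BK) = [0.8517 2.4514; 2.4514 10.0358]
P' = Q + AᵀP(A−BK) = [5.8517 -1.5486; -1.5486 14.0358]
tr(P') = 19.8875


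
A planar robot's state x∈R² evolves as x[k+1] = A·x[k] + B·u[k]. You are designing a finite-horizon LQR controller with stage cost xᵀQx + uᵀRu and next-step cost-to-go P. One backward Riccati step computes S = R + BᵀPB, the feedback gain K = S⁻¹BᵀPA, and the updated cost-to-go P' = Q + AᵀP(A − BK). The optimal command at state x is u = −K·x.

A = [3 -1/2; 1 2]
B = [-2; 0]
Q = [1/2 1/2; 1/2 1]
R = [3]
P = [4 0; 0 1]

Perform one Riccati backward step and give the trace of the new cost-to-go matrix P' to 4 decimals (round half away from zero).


12.3421

BᵀP = [-8.0000 0.0000]
S = R + BᵀPB = [3] + [16.0000] = [19.0000]
BᵀPA = [-24.0000 4.0000]
K = S⁻¹·BᵀPA = [-1.2632 0.2105]
A−BK = [0.4737 -0.0789; 1.0000 2.0000]
AᵀP(A−BK) = [6.6842 1.0526; 1.0526 4.1579]
P' = Q + AᵀP(A−BK) = [7.1842 1.5526; 1.5526 5.1579]
tr(P') = 12.3421


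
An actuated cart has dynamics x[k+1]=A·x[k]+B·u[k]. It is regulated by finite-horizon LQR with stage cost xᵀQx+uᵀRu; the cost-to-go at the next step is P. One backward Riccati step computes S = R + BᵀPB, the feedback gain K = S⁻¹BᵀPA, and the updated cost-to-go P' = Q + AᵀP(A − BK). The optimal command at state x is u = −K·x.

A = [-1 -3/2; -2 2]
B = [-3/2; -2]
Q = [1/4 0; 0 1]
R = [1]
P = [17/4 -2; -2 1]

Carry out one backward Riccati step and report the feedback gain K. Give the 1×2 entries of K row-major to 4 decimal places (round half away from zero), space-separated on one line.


0.1463 2.1707

BᵀP = [-2.3750 1.0000]
S = R + BᵀPB = [1] + [1.5625] = [2.5625]
BᵀPA = [0.3750 5.5625]
K = S⁻¹·BᵀPA = [0.1463 2.1707]
A−BK = [-0.7805 1.7561; -1.7073 6.3415]
AᵀP(A−BK) = [0.1951 -0.4390; -0.4390 13.4878]
P' = Q + AᵀP(A−BK) = [0.4451 -0.4390; -0.4390 14.4878]
tr(P') = 14.9329


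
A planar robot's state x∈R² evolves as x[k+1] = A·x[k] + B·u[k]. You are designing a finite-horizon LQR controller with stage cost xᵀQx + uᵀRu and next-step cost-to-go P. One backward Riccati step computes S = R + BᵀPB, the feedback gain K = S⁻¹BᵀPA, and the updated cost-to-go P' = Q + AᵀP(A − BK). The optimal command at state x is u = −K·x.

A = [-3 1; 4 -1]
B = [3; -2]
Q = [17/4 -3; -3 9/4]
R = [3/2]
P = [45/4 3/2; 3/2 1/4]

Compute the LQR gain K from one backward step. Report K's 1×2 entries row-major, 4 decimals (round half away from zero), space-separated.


BᵀP = [30.7500 4.0000]
S = R + BᵀPB = [3/2] + [84.2500] = [85.7500]
BᵀPA = [-76.2500 26.7500]
K = S⁻¹·BᵀPA = [-0.8892 0.3120]
A−BK = [-0.3324 0.0641; 2.2216 -0.3761]
AᵀP(A−BK) = [1.4475 -0.4636; -0.4636 0.1552]
P' = Q + AᵀP(A−BK) = [5.6975 -3.4636; -3.4636 2.4052]
tr(P') = 8.1028

-0.8892 0.3120


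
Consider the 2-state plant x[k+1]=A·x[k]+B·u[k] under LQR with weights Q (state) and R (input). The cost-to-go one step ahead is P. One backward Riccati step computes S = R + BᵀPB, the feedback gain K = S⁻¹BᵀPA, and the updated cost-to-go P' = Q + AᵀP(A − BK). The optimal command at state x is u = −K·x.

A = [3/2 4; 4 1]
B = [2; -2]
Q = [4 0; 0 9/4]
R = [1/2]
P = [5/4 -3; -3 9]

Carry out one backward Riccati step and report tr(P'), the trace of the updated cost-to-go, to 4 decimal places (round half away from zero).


BᵀP = [8.5000 -24.0000]
S = R + BᵀPB = [1/2] + [65.0000] = [65.5000]
BᵀPA = [-83.2500 10.0000]
K = S⁻¹·BᵀPA = [-1.2710 0.1527]
A−BK = [4.0420 3.6947; 1.4580 1.3053]
AᵀP(A−BK) = [5.0024 3.7099; 3.7099 3.4733]
P' = Q + AᵀP(A−BK) = [9.0024 3.7099; 3.7099 5.7233]
tr(P') = 14.7257

14.7257


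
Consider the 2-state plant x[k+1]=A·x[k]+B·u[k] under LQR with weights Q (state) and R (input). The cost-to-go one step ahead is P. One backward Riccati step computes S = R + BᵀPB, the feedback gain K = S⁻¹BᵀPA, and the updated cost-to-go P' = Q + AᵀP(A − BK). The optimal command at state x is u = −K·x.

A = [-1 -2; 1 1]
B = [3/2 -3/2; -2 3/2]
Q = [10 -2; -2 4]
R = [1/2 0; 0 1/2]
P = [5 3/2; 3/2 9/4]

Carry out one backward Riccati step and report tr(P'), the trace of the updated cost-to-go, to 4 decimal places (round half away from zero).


16.8310

BᵀP = [4.5000 -2.2500; -5.2500 1.1250]
S = R + BᵀPB = [1/2 0; 0 1/2] + [11.2500 -10.1250; -10.1250 9.5625] = [11.7500 -10.1250; -10.1250 10.0625]
BᵀPA = [-6.7500 -11.2500; 6.3750 11.6250]
K = S⁻¹·BᵀPA = [-0.2147 0.2863; 0.4175 1.4433]
A−BK = [-0.0517 -0.2644; -0.0557 -0.5924]
AᵀP(A−BK) = [0.1392 0.4811; 0.4811 2.6918]
P' = Q + AᵀP(A−BK) = [10.1392 -1.5189; -1.5189 6.6918]
tr(P') = 16.8310


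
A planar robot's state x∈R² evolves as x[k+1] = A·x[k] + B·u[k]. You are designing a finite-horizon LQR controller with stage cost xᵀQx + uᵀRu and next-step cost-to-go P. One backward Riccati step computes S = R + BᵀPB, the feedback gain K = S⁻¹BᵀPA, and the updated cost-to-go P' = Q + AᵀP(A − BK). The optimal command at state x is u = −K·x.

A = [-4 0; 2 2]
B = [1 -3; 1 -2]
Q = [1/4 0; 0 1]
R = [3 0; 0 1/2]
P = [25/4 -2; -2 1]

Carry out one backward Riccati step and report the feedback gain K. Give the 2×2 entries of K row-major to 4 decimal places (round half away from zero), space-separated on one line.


BᵀP = [4.2500 -1.0000; -14.7500 4.0000]
S = R + BᵀPB = [3 0; 0 1/2] + [3.2500 -10.7500; -10.7500 36.2500] = [6.2500 -10.7500; -10.7500 36.7500]
BᵀPA = [-19.0000 -2.0000; 67.0000 8.0000]
K = S⁻¹·BᵀPA = [0.1928 0.1095; 1.8795 0.2497]
A−BK = [1.4458 0.6396; 5.5663 2.3899]
AᵀP(A−BK) = [13.7349 5.3494; 5.3494 2.2212]
P' = Q + AᵀP(A−BK) = [13.9849 5.3494; 5.3494 3.2212]
tr(P') = 17.2062

0.1928 0.1095 1.8795 0.2497


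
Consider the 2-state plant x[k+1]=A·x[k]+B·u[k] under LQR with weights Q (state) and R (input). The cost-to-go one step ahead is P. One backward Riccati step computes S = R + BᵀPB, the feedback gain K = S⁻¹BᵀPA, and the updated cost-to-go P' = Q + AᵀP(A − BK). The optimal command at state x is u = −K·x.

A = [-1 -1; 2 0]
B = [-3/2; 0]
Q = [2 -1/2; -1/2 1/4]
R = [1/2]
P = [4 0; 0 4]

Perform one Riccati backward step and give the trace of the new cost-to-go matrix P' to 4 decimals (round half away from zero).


BᵀP = [-6.0000 0.0000]
S = R + BᵀPB = [1/2] + [9.0000] = [9.5000]
BᵀPA = [6.0000 6.0000]
K = S⁻¹·BᵀPA = [0.6316 0.6316]
A−BK = [-0.0526 -0.0526; 2.0000 0.0000]
AᵀP(A−BK) = [16.2105 0.2105; 0.2105 0.2105]
P' = Q + AᵀP(A−BK) = [18.2105 -0.2895; -0.2895 0.4605]
tr(P') = 18.6711

18.6711


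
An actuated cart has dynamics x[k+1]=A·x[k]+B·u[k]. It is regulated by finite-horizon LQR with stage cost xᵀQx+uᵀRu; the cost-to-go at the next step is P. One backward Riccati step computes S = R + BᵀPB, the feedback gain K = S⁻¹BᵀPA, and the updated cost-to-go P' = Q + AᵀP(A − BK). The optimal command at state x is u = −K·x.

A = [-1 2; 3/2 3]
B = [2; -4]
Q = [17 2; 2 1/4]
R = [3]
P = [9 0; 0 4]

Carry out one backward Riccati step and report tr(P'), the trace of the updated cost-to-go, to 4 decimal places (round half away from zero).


BᵀP = [18.0000 -16.0000]
S = R + BᵀPB = [3] + [100.0000] = [103.0000]
BᵀPA = [-42.0000 -12.0000]
K = S⁻¹·BᵀPA = [-0.4078 -0.1165]
A−BK = [-0.1845 2.2330; -0.1311 2.5340]
AᵀP(A−BK) = [0.8738 -4.8932; -4.8932 70.6019]
P' = Q + AᵀP(A−BK) = [17.8738 -2.8932; -2.8932 70.8519]
tr(P') = 88.7257

88.7257


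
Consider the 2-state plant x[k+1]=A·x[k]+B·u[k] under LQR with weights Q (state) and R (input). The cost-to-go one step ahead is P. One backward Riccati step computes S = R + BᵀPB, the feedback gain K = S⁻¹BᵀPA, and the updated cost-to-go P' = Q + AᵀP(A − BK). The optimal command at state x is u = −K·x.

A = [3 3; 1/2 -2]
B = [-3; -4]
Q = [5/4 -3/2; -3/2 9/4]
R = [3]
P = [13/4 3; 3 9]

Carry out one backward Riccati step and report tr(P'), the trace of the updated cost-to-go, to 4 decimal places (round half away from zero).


BᵀP = [-21.7500 -45.0000]
S = R + BᵀPB = [3] + [245.2500] = [248.2500]
BᵀPA = [-87.7500 24.7500]
K = S⁻¹·BᵀPA = [-0.3535 0.0997]
A−BK = [1.9396 3.2991; -0.9139 -1.6012]
AᵀP(A−BK) = [9.4826 15.4985; 15.4985 26.7825]
P' = Q + AᵀP(A−BK) = [10.7326 13.9985; 13.9985 29.0325]
tr(P') = 39.7651

39.7651


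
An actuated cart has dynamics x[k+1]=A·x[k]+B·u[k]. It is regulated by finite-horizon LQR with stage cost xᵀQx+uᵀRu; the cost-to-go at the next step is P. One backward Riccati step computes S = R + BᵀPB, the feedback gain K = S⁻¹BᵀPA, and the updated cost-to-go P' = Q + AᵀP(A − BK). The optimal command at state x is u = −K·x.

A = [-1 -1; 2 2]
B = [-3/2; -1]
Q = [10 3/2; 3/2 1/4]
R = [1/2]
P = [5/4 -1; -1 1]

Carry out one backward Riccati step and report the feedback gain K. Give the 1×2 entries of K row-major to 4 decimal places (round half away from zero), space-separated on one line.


1.4286 1.4286

BᵀP = [-0.8750 0.5000]
S = R + BᵀPB = [1/2] + [0.8125] = [1.3125]
BᵀPA = [1.8750 1.8750]
K = S⁻¹·BᵀPA = [1.4286 1.4286]
A−BK = [1.1429 1.1429; 3.4286 3.4286]
AᵀP(A−BK) = [6.5714 6.5714; 6.5714 6.5714]
P' = Q + AᵀP(A−BK) = [16.5714 8.0714; 8.0714 6.8214]
tr(P') = 23.3929


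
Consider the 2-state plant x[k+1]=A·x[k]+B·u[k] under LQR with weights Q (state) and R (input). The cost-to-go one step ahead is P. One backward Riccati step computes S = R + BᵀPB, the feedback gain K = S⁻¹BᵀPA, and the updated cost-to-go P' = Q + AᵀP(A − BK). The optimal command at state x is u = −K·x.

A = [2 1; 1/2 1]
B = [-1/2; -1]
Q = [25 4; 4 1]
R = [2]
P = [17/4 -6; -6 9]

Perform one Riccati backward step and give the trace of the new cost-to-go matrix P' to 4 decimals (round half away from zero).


BᵀP = [3.8750 -6.0000]
S = R + BᵀPB = [2] + [4.0625] = [6.0625]
BᵀPA = [4.7500 -2.1250]
K = S⁻¹·BᵀPA = [0.7835 -0.3505]
A−BK = [2.3918 0.8247; 1.2835 0.6495]
AᵀP(A−BK) = [3.5284 -0.3351; -0.3351 0.5052]
P' = Q + AᵀP(A−BK) = [28.5284 3.6649; 3.6649 1.5052]
tr(P') = 30.0335

30.0335


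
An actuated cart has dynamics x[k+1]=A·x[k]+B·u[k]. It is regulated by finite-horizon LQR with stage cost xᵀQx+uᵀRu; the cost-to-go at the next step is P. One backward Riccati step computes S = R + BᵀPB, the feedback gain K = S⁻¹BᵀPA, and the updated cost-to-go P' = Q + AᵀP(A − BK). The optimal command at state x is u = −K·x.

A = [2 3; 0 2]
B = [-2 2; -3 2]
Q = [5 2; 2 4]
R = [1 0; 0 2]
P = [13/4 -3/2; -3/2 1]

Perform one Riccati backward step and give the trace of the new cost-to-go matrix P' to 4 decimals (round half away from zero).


BᵀP = [-2.0000 0.0000; 3.5000 -1.0000]
S = R + BᵀPB = [1 0; 0 2] + [4.0000 -4.0000; -4.0000 5.0000] = [5.0000 -4.0000; -4.0000 7.0000]
BᵀPA = [-4.0000 -6.0000; 7.0000 8.5000]
K = S⁻¹·BᵀPA = [0.0000 -0.4211; 1.0000 0.9737]
A−BK = [0.0000 0.2105; -2.0000 -1.2105]
AᵀP(A−BK) = [6.0000 5.0000; 5.0000 4.4474]
P' = Q + AᵀP(A−BK) = [11.0000 7.0000; 7.0000 8.4474]
tr(P') = 19.4474

19.4474


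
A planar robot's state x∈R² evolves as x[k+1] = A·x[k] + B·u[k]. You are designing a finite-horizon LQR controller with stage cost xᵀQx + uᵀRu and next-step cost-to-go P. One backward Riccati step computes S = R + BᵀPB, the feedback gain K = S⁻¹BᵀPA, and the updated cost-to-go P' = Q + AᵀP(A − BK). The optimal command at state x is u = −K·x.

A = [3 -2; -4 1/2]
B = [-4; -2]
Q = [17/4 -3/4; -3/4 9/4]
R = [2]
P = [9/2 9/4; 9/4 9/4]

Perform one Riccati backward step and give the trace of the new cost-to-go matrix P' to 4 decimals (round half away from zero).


29.2363

BᵀP = [-22.5000 -13.5000]
S = R + BᵀPB = [2] + [117.0000] = [119.0000]
BᵀPA = [-13.5000 38.2500]
K = S⁻¹·BᵀPA = [-0.1134 0.3214]
A−BK = [2.5462 -0.7143; -4.2269 1.1429]
AᵀP(A−BK) = [20.9685 -5.7857; -5.7857 1.7679]
P' = Q + AᵀP(A−BK) = [25.2185 -6.5357; -6.5357 4.0179]
tr(P') = 29.2363


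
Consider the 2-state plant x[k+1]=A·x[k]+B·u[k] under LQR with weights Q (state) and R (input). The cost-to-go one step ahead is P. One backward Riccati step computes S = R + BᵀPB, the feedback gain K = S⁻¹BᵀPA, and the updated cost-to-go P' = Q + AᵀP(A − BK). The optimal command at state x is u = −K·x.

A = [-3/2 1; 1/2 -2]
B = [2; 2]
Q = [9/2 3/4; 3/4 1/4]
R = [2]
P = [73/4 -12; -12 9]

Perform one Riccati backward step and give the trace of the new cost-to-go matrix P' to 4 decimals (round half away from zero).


96.7583

BᵀP = [12.5000 -6.0000]
S = R + BᵀPB = [2] + [13.0000] = [15.0000]
BᵀPA = [-21.7500 24.5000]
K = S⁻¹·BᵀPA = [-1.4500 1.6333]
A−BK = [1.4000 -2.2667; 3.4000 -5.2667]
AᵀP(A−BK) = [29.7750 -42.8500; -42.8500 62.2333]
P' = Q + AᵀP(A−BK) = [34.2750 -42.1000; -42.1000 62.4833]
tr(P') = 96.7583


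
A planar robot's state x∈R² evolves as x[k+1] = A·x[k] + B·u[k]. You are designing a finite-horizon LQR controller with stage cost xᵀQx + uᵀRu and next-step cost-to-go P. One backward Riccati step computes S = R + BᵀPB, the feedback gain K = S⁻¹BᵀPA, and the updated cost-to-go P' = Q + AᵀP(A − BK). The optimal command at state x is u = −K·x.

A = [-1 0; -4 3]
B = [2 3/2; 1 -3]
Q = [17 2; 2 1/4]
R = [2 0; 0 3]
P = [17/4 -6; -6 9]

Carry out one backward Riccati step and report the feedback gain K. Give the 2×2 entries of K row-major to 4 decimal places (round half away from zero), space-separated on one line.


-0.2885 0.1144 0.8356 -0.7418

BᵀP = [2.5000 -3.0000; 24.3750 -36.0000]
S = R + BᵀPB = [2 0; 0 3] + [2.0000 12.7500; 12.7500 144.5625] = [4.0000 12.7500; 12.7500 147.5625]
BᵀPA = [9.5000 -9.0000; 119.6250 -108.0000]
K = S⁻¹·BᵀPA = [-0.2885 0.1144; 0.8356 -0.7418]
A−BK = [-1.6765 0.8838; -1.2047 0.6602]
AᵀP(A−BK) = [3.0320 -2.3516; -2.3516 1.9176]
P' = Q + AᵀP(A−BK) = [20.0320 -0.3516; -0.3516 2.1676]
tr(P') = 22.1996


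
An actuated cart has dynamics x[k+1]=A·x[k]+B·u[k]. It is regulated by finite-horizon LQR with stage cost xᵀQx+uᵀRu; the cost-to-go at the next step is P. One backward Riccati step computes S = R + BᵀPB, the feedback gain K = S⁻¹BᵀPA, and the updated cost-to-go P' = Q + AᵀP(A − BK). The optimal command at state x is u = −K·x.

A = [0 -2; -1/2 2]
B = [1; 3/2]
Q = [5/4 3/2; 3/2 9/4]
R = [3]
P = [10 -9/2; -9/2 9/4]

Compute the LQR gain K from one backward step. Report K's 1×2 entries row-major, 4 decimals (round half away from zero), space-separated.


BᵀP = [3.2500 -1.1250]
S = R + BᵀPB = [3] + [1.5625] = [4.5625]
BᵀPA = [0.5625 -8.7500]
K = S⁻¹·BᵀPA = [0.1233 -1.9178]
A−BK = [-0.1233 -0.0822; -0.6849 4.8767]
AᵀP(A−BK) = [0.4932 -5.6712; -5.6712 68.2192]
P' = Q + AᵀP(A−BK) = [1.7432 -4.1712; -4.1712 70.4692]
tr(P') = 72.2123

0.1233 -1.9178


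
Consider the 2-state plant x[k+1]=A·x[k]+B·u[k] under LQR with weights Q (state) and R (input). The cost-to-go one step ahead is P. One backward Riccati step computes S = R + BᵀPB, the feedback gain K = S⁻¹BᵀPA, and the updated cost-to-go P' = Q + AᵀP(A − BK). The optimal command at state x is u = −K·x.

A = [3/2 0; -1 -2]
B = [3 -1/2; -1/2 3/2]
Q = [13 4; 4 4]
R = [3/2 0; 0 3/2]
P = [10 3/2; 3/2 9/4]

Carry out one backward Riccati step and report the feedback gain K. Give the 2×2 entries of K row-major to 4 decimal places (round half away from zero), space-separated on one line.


BᵀP = [29.2500 3.3750; -2.7500 2.6250]
S = R + BᵀPB = [3/2 0; 0 3/2] + [86.0625 -9.5625; -9.5625 5.3125] = [87.5625 -9.5625; -9.5625 6.8125]
BᵀPA = [40.5000 -6.7500; -6.7500 -5.2500]
K = S⁻¹·BᵀPA = [0.4185 -0.1904; -0.4034 -1.0380]
A−BK = [0.0429 0.0523; -0.1856 -0.5383]
AᵀP(A−BK) = [0.5788 0.7066; 0.7066 2.2652]
P' = Q + AᵀP(A−BK) = [13.5788 4.7066; 4.7066 6.2652]
tr(P') = 19.8441

0.4185 -0.1904 -0.4034 -1.0380


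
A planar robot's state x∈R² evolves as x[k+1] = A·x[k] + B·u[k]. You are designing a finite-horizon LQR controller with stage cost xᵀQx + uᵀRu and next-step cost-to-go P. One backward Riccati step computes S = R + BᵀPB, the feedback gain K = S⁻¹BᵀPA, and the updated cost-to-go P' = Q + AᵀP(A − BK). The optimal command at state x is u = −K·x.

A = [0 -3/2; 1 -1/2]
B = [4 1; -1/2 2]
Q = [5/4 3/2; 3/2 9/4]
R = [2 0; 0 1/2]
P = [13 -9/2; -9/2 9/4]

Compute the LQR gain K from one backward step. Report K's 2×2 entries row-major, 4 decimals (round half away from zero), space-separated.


BᵀP = [54.2500 -19.1250; 4.0000 0.0000]
S = R + BᵀPB = [2 0; 0 1/2] + [226.5625 16.0000; 16.0000 4.0000] = [228.5625 16.0000; 16.0000 4.5000]
BᵀPA = [-19.1250 -71.8125; 0.0000 -6.0000]
K = S⁻¹·BᵀPA = [-0.1114 -0.2940; 0.3961 -0.2879]
A−BK = [0.0495 -0.0360; 0.1521 -0.0713]
AᵀP(A−BK) = [0.1194 0.0015; 0.0015 0.2195]
P' = Q + AᵀP(A−BK) = [1.3694 1.5015; 1.5015 2.4695]
tr(P') = 3.8389

-0.1114 -0.2940 0.3961 -0.2879


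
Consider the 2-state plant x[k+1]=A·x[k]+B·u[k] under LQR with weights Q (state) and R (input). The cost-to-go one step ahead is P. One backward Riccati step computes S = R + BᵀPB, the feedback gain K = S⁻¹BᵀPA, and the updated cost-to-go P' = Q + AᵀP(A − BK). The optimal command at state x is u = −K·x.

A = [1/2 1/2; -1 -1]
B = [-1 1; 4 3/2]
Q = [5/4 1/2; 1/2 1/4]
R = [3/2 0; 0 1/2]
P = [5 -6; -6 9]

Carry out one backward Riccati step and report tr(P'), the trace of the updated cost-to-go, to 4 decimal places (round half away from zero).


BᵀP = [-29.0000 42.0000; -4.0000 7.5000]
S = R + BᵀPB = [3/2 0; 0 1/2] + [197.0000 34.0000; 34.0000 7.2500] = [198.5000 34.0000; 34.0000 7.7500]
BᵀPA = [-56.5000 -56.5000; -9.5000 -9.5000]
K = S⁻¹·BᵀPA = [-0.3004 -0.3004; 0.0922 0.0922]
A−BK = [0.1074 0.1074; 0.0634 0.0634]
AᵀP(A−BK) = [0.1518 0.1518; 0.1518 0.1518]
P' = Q + AᵀP(A−BK) = [1.4018 0.6518; 0.6518 0.4018]
tr(P') = 1.8035

1.8035


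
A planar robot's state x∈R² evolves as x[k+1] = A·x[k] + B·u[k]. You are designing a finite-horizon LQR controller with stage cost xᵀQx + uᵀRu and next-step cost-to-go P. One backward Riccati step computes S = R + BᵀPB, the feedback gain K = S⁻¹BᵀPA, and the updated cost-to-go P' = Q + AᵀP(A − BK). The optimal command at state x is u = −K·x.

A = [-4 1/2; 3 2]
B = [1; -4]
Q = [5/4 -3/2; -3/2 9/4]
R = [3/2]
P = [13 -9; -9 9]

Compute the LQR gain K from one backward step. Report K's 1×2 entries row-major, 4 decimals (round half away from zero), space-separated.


BᵀP = [49.0000 -45.0000]
S = R + BᵀPB = [3/2] + [229.0000] = [230.5000]
BᵀPA = [-331.0000 -65.5000]
K = S⁻¹·BᵀPA = [-1.4360 -0.2842]
A−BK = [-2.5640 0.7842; -2.7440 0.8633]
AᵀP(A−BK) = [29.6811 -7.5586; -7.5586 2.6372]
P' = Q + AᵀP(A−BK) = [30.9311 -9.0586; -9.0586 4.8872]
tr(P') = 35.8183

-1.4360 -0.2842


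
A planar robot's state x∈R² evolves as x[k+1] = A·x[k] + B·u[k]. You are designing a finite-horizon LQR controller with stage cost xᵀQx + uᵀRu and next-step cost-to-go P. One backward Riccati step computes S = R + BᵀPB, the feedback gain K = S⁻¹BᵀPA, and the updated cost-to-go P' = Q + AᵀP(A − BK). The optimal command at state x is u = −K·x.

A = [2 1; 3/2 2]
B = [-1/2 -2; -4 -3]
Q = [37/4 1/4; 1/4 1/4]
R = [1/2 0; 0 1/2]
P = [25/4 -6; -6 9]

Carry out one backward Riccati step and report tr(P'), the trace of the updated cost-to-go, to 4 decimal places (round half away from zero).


10.2835

BᵀP = [20.8750 -33.0000; 5.5000 -15.0000]
S = R + BᵀPB = [1/2 0; 0 1/2] + [121.5625 57.2500; 57.2500 34.0000] = [122.0625 57.2500; 57.2500 34.5000]
BᵀPA = [-7.7500 -45.1250; -11.5000 -24.5000]
K = S⁻¹·BᵀPA = [0.4188 -0.1652; -1.0283 -0.4361]
A−BK = [0.1528 0.0453; 0.0903 0.0311]
AᵀP(A−BK) = [0.6701 0.2051; 0.2051 0.1133]
P' = Q + AᵀP(A−BK) = [9.9201 0.4551; 0.4551 0.3633]
tr(P') = 10.2835


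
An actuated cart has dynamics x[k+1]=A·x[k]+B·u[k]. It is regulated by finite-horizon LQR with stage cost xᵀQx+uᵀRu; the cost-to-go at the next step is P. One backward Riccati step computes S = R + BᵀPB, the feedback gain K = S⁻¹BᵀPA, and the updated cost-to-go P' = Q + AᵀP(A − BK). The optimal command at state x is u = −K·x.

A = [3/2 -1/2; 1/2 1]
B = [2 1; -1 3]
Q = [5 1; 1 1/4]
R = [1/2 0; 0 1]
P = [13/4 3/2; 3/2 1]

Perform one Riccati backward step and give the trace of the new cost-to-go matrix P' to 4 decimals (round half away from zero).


BᵀP = [5.0000 2.0000; 7.7500 4.5000]
S = R + BᵀPB = [1/2 0; 0 1] + [8.0000 11.0000; 11.0000 21.2500] = [8.5000 11.0000; 11.0000 22.2500]
BᵀPA = [8.5000 -0.5000; 13.8750 0.6250]
K = S⁻¹·BᵀPA = [0.5358 -0.2642; 0.3587 0.1587]
A−BK = [0.0697 -0.1303; -0.0404 0.2596]
AᵀP(A−BK) = [0.2812 -0.0188; -0.0188 0.0812]
P' = Q + AᵀP(A−BK) = [5.2812 0.9812; 0.9812 0.3312]
tr(P') = 5.6124

5.6124


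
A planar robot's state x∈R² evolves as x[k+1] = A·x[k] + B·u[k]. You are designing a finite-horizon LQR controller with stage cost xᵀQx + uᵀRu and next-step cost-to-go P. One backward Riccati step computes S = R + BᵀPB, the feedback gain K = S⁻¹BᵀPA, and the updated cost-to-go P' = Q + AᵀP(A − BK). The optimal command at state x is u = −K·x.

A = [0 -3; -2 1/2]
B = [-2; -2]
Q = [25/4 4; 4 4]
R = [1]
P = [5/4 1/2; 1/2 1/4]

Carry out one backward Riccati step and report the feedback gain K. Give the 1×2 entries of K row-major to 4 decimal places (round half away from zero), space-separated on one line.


BᵀP = [-3.5000 -1.5000]
S = R + BᵀPB = [1] + [10.0000] = [11.0000]
BᵀPA = [3.0000 9.7500]
K = S⁻¹·BᵀPA = [0.2727 0.8864]
A−BK = [0.5455 -1.2273; -1.4545 2.2727]
AᵀP(A−BK) = [0.1818 0.0909; 0.0909 1.1705]
P' = Q + AᵀP(A−BK) = [6.4318 4.0909; 4.0909 5.1705]
tr(P') = 11.6023

0.2727 0.8864


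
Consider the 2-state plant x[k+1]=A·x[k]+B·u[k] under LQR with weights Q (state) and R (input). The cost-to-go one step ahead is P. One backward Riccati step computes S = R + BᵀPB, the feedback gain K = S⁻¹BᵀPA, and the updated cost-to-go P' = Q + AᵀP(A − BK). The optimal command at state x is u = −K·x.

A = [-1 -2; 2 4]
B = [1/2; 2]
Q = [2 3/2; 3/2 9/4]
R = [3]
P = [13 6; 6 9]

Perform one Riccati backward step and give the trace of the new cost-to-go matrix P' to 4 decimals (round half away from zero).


78.3514

BᵀP = [18.5000 21.0000]
S = R + BᵀPB = [3] + [51.2500] = [54.2500]
BᵀPA = [23.5000 47.0000]
K = S⁻¹·BᵀPA = [0.4332 0.8664]
A−BK = [-1.2166 -2.4332; 1.1336 2.2673]
AᵀP(A−BK) = [14.8203 29.6406; 29.6406 59.2811]
P' = Q + AᵀP(A−BK) = [16.8203 31.1406; 31.1406 61.5311]
tr(P') = 78.3514


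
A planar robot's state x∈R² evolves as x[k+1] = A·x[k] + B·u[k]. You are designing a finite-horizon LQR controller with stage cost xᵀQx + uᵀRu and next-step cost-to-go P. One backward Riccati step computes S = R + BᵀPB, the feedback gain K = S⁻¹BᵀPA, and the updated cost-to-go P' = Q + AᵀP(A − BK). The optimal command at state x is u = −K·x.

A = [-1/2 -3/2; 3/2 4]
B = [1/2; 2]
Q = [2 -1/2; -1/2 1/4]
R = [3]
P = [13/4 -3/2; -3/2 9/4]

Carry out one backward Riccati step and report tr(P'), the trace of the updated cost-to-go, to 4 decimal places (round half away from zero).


BᵀP = [-1.3750 3.7500]
S = R + BᵀPB = [3] + [6.8125] = [9.8125]
BᵀPA = [6.3125 17.0625]
K = S⁻¹·BᵀPA = [0.6433 1.7389]
A−BK = [-0.8217 -2.3694; 0.2134 0.5223]
AᵀP(A−BK) = [4.0641 11.3360; 11.3360 31.6433]
P' = Q + AᵀP(A−BK) = [6.0641 10.8360; 10.8360 31.8933]
tr(P') = 37.9574

37.9574


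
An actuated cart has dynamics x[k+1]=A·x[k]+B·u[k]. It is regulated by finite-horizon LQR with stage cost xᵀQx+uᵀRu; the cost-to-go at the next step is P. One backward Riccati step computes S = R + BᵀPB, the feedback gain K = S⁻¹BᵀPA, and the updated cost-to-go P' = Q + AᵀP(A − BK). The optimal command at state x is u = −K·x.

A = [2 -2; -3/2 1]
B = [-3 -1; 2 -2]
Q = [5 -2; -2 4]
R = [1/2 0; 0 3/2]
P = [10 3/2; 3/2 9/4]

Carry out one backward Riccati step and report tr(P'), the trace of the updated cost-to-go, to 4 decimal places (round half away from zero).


9.4554

BᵀP = [-27.0000 0.0000; -13.0000 -6.0000]
S = R + BᵀPB = [1/2 0; 0 3/2] + [81.0000 27.0000; 27.0000 25.0000] = [81.5000 27.0000; 27.0000 26.5000]
BᵀPA = [-54.0000 54.0000; -17.0000 20.0000]
K = S⁻¹·BᵀPA = [-0.6794 0.6228; 0.0507 0.1202]
A−BK = [0.0126 -0.0115; -0.0399 -0.0051]
AᵀP(A−BK) = [0.2383 -0.2028; -0.2028 0.2172]
P' = Q + AᵀP(A−BK) = [5.2383 -2.2028; -2.2028 4.2172]
tr(P') = 9.4554


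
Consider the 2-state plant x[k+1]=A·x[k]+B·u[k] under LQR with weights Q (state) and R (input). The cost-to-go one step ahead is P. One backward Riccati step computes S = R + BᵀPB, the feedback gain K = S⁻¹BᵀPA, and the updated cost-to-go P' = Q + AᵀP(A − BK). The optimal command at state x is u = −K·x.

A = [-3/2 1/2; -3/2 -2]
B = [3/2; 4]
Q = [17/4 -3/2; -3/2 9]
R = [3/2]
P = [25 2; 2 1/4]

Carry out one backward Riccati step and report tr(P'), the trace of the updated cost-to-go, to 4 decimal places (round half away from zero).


15.4831

BᵀP = [45.5000 4.0000]
S = R + BᵀPB = [3/2] + [84.2500] = [85.7500]
BᵀPA = [-74.2500 14.7500]
K = S⁻¹·BᵀPA = [-0.8659 0.1720]
A−BK = [-0.2012 0.2420; 1.9636 -2.6880]
AᵀP(A−BK) = [1.5202 -0.7281; -0.7281 0.7128]
P' = Q + AᵀP(A−BK) = [5.7702 -2.2281; -2.2281 9.7128]
tr(P') = 15.4831


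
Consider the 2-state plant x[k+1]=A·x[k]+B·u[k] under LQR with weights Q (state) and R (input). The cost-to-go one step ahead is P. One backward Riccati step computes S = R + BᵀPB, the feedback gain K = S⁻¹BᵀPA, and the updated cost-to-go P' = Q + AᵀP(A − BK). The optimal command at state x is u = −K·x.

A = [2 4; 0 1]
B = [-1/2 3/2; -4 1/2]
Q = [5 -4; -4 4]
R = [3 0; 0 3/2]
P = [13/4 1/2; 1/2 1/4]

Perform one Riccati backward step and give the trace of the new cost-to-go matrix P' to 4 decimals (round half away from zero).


BᵀP = [-3.6250 -1.2500; 5.1250 0.8750]
S = R + BᵀPB = [3 0; 0 3/2] + [6.8125 -6.0625; -6.0625 8.1250] = [9.8125 -6.0625; -6.0625 9.6250]
BᵀPA = [-7.2500 -15.7500; 10.2500 21.3750]
K = S⁻¹·BᵀPA = [-0.1324 -0.3815; 0.9815 1.9805]
A−BK = [0.4615 0.8385; -1.0205 -1.5161]
AᵀP(A−BK) = [1.9793 3.9342; 3.9342 7.9086]
P' = Q + AᵀP(A−BK) = [6.9793 -0.0658; -0.0658 11.9086]
tr(P') = 18.8879

18.8879


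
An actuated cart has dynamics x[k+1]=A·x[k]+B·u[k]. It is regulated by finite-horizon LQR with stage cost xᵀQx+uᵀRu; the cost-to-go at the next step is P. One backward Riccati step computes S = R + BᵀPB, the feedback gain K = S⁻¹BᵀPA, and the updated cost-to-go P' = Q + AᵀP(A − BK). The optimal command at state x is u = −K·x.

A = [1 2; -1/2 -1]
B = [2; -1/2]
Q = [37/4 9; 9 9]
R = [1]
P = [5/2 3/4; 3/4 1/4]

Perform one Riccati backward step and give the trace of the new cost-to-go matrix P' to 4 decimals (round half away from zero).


19.2059

BᵀP = [4.6250 1.3750]
S = R + BᵀPB = [1] + [8.5625] = [9.5625]
BᵀPA = [3.9375 7.8750]
K = S⁻¹·BᵀPA = [0.4118 0.8235]
A−BK = [0.1765 0.3529; -0.2941 -0.5882]
AᵀP(A−BK) = [0.1912 0.3824; 0.3824 0.7647]
P' = Q + AᵀP(A−BK) = [9.4412 9.3824; 9.3824 9.7647]
tr(P') = 19.2059


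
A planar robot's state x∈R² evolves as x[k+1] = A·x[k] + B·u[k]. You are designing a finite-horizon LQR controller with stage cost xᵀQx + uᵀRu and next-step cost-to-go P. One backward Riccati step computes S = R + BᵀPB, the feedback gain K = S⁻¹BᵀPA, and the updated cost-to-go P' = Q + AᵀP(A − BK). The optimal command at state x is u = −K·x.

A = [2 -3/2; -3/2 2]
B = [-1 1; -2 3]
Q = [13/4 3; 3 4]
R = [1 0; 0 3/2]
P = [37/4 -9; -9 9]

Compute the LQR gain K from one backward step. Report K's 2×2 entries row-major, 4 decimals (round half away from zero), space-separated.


BᵀP = [8.7500 -9.0000; -17.7500 18.0000]
S = R + BᵀPB = [1 0; 0 3/2] + [9.2500 -18.2500; -18.2500 36.2500] = [10.2500 -18.2500; -18.2500 37.7500]
BᵀPA = [31.0000 -31.1250; -62.5000 62.6250]
K = S⁻¹·BᵀPA = [0.5499 -0.5951; -1.3898 1.3712]
A−BK = [3.9397 -3.4664; 3.7691 -3.3039]
AᵀP(A−BK) = [7.3416 -6.8492; -6.8492 6.4159]
P' = Q + AᵀP(A−BK) = [10.5916 -3.8492; -3.8492 10.4159]
tr(P') = 21.0075

0.5499 -0.5951 -1.3898 1.3712


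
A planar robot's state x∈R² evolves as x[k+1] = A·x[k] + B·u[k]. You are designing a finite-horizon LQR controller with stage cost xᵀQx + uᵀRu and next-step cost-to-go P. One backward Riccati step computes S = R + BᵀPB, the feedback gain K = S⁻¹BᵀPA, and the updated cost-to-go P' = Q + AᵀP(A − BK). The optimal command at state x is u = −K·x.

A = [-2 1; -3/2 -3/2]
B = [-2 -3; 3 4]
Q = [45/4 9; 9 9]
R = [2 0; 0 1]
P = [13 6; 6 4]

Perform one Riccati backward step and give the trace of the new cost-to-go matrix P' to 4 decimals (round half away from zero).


BᵀP = [-8.0000 0.0000; -15.0000 -2.0000]
S = R + BᵀPB = [2 0; 0 1] + [16.0000 24.0000; 24.0000 37.0000] = [18.0000 24.0000; 24.0000 38.0000]
BᵀPA = [16.0000 -8.0000; 33.0000 -12.0000]
K = S⁻¹·BᵀPA = [-1.7037 -0.1481; 1.9444 -0.2222]
A−BK = [0.4259 0.0370; -4.1667 -0.1667]
AᵀP(A−BK) = [60.0926 1.7037; 1.7037 0.1481]
P' = Q + AᵀP(A−BK) = [71.3426 10.7037; 10.7037 9.1481]
tr(P') = 80.4907

80.4907


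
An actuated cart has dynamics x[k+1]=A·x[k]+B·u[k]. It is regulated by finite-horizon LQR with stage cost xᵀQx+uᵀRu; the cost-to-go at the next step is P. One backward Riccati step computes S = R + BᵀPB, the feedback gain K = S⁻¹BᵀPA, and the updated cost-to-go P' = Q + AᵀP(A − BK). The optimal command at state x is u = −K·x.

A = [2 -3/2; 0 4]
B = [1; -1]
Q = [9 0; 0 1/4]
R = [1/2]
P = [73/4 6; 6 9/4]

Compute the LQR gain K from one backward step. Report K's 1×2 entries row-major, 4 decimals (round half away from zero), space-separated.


BᵀP = [12.2500 3.7500]
S = R + BᵀPB = [1/2] + [8.5000] = [9.0000]
BᵀPA = [24.5000 -3.3750]
K = S⁻¹·BᵀPA = [2.7222 -0.3750]
A−BK = [-0.7222 -1.1250; 2.7222 3.6250]
AᵀP(A−BK) = [6.3056 2.4375; 2.4375 3.7969]
P' = Q + AᵀP(A−BK) = [15.3056 2.4375; 2.4375 4.0469]
tr(P') = 19.3524

2.7222 -0.3750


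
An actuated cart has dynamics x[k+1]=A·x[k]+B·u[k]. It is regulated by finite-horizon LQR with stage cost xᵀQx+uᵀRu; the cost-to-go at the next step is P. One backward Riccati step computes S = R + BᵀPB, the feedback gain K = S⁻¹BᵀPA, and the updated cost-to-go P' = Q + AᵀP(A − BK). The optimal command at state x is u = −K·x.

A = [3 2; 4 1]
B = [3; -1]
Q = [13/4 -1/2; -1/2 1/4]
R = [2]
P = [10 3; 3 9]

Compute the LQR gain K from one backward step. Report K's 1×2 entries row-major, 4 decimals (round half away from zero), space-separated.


0.9759 0.6506

BᵀP = [27.0000 0.0000]
S = R + BᵀPB = [2] + [81.0000] = [83.0000]
BᵀPA = [81.0000 54.0000]
K = S⁻¹·BᵀPA = [0.9759 0.6506]
A−BK = [0.0723 0.0482; 4.9759 1.6506]
AᵀP(A−BK) = [226.9518 76.3012; 76.3012 25.8675]
P' = Q + AᵀP(A−BK) = [230.2018 75.8012; 75.8012 26.1175]
tr(P') = 256.3193


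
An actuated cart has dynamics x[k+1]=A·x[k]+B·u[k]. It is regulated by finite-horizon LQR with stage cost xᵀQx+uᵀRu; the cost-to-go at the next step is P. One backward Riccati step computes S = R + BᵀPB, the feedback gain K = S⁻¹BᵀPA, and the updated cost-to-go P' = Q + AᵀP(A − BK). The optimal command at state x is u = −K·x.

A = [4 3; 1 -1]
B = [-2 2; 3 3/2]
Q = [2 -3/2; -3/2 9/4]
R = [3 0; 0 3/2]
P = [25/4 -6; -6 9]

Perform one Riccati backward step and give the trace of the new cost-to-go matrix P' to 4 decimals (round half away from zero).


10.2880

BᵀP = [-30.5000 39.0000; 3.5000 1.5000]
S = R + BᵀPB = [3 0; 0 3/2] + [178.0000 -2.5000; -2.5000 9.2500] = [181.0000 -2.5000; -2.5000 10.7500]
BᵀPA = [-83.0000 -130.5000; 15.5000 9.0000]
K = S⁻¹·BᵀPA = [-0.4401 -0.7117; 1.3395 0.6717]
A−BK = [0.4408 0.2332; 0.3109 0.1276]
AᵀP(A−BK) = [3.7123 2.5162; 2.5162 2.3257]
P' = Q + AᵀP(A−BK) = [5.7123 1.0162; 1.0162 4.5757]
tr(P') = 10.2880


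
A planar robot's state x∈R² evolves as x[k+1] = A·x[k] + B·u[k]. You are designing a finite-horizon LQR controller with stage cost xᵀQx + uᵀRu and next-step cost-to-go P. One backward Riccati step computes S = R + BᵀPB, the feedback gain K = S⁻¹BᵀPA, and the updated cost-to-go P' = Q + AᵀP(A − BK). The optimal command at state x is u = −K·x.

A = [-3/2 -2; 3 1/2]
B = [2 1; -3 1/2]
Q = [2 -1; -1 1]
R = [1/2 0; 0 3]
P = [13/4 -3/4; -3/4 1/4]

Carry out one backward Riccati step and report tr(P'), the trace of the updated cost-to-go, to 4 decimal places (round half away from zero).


3.8649

BᵀP = [8.7500 -2.2500; 2.8750 -0.6250]
S = R + BᵀPB = [1/2 0; 0 3] + [24.2500 7.6250; 7.6250 2.5625] = [24.7500 7.6250; 7.6250 5.5625]
BᵀPA = [-19.8750 -18.6250; -6.1875 -6.0625]
K = S⁻¹·BᵀPA = [-0.7969 -0.7214; -0.0200 -0.1010]
A−BK = [0.1138 -0.4562; 0.6194 -1.6138]
AᵀP(A−BK) = [0.3510 0.2246; 0.2246 0.5139]
P' = Q + AᵀP(A−BK) = [2.3510 -0.7754; -0.7754 1.5139]
tr(P') = 3.8649


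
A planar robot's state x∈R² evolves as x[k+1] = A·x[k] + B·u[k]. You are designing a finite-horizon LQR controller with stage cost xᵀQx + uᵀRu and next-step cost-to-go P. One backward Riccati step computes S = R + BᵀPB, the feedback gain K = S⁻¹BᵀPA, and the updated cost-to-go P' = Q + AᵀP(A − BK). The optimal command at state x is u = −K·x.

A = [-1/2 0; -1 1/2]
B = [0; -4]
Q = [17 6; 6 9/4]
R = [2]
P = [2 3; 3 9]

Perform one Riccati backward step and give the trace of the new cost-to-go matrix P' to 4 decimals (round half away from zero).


19.6986

BᵀP = [-12.0000 -36.0000]
S = R + BᵀPB = [2] + [144.0000] = [146.0000]
BᵀPA = [42.0000 -18.0000]
K = S⁻¹·BᵀPA = [0.2877 -0.1233]
A−BK = [-0.5000 0.0000; 0.1507 0.0068]
AᵀP(A−BK) = [0.4178 -0.0719; -0.0719 0.0308]
P' = Q + AᵀP(A−BK) = [17.4178 5.9281; 5.9281 2.2808]
tr(P') = 19.6986


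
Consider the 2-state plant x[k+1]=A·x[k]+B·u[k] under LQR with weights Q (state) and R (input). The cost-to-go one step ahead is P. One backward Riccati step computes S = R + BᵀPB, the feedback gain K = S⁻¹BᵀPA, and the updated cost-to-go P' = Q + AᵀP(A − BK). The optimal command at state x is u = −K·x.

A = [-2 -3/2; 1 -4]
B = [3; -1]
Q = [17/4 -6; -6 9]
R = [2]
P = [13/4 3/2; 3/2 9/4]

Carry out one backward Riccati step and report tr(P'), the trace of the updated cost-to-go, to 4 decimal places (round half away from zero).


BᵀP = [8.2500 2.2500]
S = R + BᵀPB = [2] + [22.5000] = [24.5000]
BᵀPA = [-14.2500 -21.3750]
K = S⁻¹·BᵀPA = [-0.5816 -0.8724]
A−BK = [-0.2551 1.1173; 0.4184 -4.8724]
AᵀP(A−BK) = [0.9617 -1.9324; -1.9324 42.6639]
P' = Q + AᵀP(A−BK) = [5.2117 -7.9324; -7.9324 51.6639]
tr(P') = 56.8756

56.8756


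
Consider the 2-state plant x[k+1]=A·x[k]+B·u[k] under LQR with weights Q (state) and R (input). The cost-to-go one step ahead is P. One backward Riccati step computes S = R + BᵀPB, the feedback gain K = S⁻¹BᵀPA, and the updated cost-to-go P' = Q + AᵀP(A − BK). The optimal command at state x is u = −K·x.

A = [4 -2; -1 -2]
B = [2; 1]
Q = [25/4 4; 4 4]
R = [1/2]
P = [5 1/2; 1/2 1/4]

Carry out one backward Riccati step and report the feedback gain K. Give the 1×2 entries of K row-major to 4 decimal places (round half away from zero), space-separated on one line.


1.7912 -1.0330

BᵀP = [10.5000 1.2500]
S = R + BᵀPB = [1/2] + [22.2500] = [22.7500]
BᵀPA = [40.7500 -23.5000]
K = S⁻¹·BᵀPA = [1.7912 -1.0330]
A−BK = [0.4176 0.0659; -2.7912 -0.9670]
AᵀP(A−BK) = [3.2582 -0.4066; -0.4066 0.7253]
P' = Q + AᵀP(A−BK) = [9.5082 3.5934; 3.5934 4.7253]
tr(P') = 14.2335


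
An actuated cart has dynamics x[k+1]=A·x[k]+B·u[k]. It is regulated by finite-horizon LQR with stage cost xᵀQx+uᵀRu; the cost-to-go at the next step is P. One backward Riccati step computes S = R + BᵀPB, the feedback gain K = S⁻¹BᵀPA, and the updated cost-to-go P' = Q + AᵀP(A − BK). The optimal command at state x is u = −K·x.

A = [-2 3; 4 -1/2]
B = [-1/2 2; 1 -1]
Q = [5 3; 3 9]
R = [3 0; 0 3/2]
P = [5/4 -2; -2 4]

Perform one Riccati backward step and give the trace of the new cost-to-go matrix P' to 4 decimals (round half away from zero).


23.9372

BᵀP = [-2.6250 5.0000; 4.5000 -8.0000]
S = R + BᵀPB = [3 0; 0 3/2] + [6.3125 -10.2500; -10.2500 17.0000] = [9.3125 -10.2500; -10.2500 18.5000]
BᵀPA = [25.2500 -10.3750; -41.0000 17.5000]
K = S⁻¹·BᵀPA = [0.6974 -0.1869; -1.8298 0.8424]
A−BK = [2.0084 1.2218; 1.4728 0.5293]
AᵀP(A−BK) = [8.3682 -2.2427; -2.2427 1.5690]
P' = Q + AᵀP(A−BK) = [13.3682 0.7573; 0.7573 10.5690]
tr(P') = 23.9372


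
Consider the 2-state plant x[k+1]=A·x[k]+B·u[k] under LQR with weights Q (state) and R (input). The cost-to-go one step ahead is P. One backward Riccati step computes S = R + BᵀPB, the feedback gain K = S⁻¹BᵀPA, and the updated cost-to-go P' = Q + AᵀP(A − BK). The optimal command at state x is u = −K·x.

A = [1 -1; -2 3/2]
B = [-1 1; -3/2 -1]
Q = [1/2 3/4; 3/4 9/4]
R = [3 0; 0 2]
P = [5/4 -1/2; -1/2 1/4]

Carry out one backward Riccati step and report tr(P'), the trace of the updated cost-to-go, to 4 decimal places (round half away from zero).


BᵀP = [-0.5000 0.1250; 1.7500 -0.7500]
S = R + BᵀPB = [3 0; 0 2] + [0.3125 -0.6250; -0.6250 2.5000] = [3.3125 -0.6250; -0.6250 4.5000]
BᵀPA = [-0.7500 0.6875; 3.2500 -2.8750]
K = S⁻¹·BᵀPA = [-0.0926 0.0893; 0.7094 -0.6265]
A−BK = [0.1981 -0.2842; -1.4295 1.0075]
AᵀP(A−BK) = [1.8751 -1.6469; -1.6469 1.4499]
P' = Q + AᵀP(A−BK) = [2.3751 -0.8969; -0.8969 3.6999]
tr(P') = 6.0751

6.0751
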